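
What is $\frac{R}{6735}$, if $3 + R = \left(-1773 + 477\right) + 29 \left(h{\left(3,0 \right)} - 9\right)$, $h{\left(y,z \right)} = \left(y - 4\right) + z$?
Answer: $- \frac{1589}{6735} \approx -0.23593$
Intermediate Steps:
$h{\left(y,z \right)} = -4 + y + z$ ($h{\left(y,z \right)} = \left(-4 + y\right) + z = -4 + y + z$)
$R = -1589$ ($R = -3 + \left(\left(-1773 + 477\right) + 29 \left(\left(-4 + 3 + 0\right) - 9\right)\right) = -3 - \left(1296 - 29 \left(-1 - 9\right)\right) = -3 + \left(-1296 + 29 \left(-10\right)\right) = -3 - 1586 = -1589$)
$\frac{R}{6735} = - \frac{1589}{6735}$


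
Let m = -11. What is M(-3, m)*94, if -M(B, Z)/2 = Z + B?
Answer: 2632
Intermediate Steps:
M(B, Z) = -2*B - 2*Z (M(B, Z) = -2*(Z + B) = -2*(B + Z) = -2*B - 2*Z)
M(-3, m)*94 = (-2*(-3) - 2*(-11))*94 = (6 + 22)*94 = 28*94 = 2632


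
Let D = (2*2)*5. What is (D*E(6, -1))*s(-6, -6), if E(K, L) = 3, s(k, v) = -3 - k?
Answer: 180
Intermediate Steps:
D = 20 (D = 4*5 = 20)
(D*E(6, -1))*s(-6, -6) = (20*3)*(-3 - 1*(-6)) = 60*(-3 + 6) = 60*3 = 180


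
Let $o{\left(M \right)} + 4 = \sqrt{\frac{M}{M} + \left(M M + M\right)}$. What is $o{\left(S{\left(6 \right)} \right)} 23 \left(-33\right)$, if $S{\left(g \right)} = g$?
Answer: $3036 - 759 \sqrt{43} \approx -1941.1$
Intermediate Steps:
$o{\left(M \right)} = -4 + \sqrt{1 + M + M^{2}}$ ($o{\left(M \right)} = -4 + \sqrt{\frac{M}{M} + \left(M M + M\right)} = -4 + \sqrt{1 + \left(M^{2} + M\right)} = -4 + \sqrt{1 + \left(M + M^{2}\right)} = -4 + \sqrt{1 + M + M^{2}}$)
$o{\left(S{\left(6 \right)} \right)} 23 \left(-33\right) = \left(-4 + \sqrt{1 + 6 + 6^{2}}\right) 23 \left(-33\right) = \left(-4 + \sqrt{1 + 6 + 36}\right) 23 \left(-33\right) = \left(-4 + \sqrt{43}\right) 23 \left(-33\right) = \left(-92 + 23 \sqrt{43}\right) \left(-33\right) = 3036 - 759 \sqrt{43}$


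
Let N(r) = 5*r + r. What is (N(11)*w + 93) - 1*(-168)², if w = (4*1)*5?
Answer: -26811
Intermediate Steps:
w = 20 (w = 4*5 = 20)
N(r) = 6*r
(N(11)*w + 93) - 1*(-168)² = ((6*11)*20 + 93) - 1*(-168)² = (66*20 + 93) - 1*28224 = (1320 + 93) - 28224 = 1413 - 28224 = -26811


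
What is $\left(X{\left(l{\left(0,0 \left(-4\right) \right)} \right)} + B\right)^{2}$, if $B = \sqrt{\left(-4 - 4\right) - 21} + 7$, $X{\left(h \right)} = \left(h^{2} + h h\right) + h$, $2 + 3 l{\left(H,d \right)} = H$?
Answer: $\frac{1876}{81} + \frac{130 i \sqrt{29}}{9} \approx 23.16 + 77.786 i$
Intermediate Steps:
$l{\left(H,d \right)} = - \frac{2}{3} + \frac{H}{3}$
$X{\left(h \right)} = h + 2 h^{2}$ ($X{\left(h \right)} = \left(h^{2} + h^{2}\right) + h = 2 h^{2} + h = h + 2 h^{2}$)
$B = 7 + i \sqrt{29}$ ($B = \sqrt{\left(-4 - 4\right) - 21} + 7 = \sqrt{-8 - 21} + 7 = \sqrt{-29} + 7 = i \sqrt{29} + 7 = 7 + i \sqrt{29} \approx 7.0 + 5.3852 i$)
$\left(X{\left(l{\left(0,0 \left(-4\right) \right)} \right)} + B\right)^{2} = \left(\left(- \frac{2}{3} + \frac{1}{3} \cdot 0\right) \left(1 + 2 \left(- \frac{2}{3} + \frac{1}{3} \cdot 0\right)\right) + \left(7 + i \sqrt{29}\right)\right)^{2} = \left(\left(- \frac{2}{3} + 0\right) \left(1 + 2 \left(- \frac{2}{3} + 0\right)\right) + \left(7 + i \sqrt{29}\right)\right)^{2} = \left(- \frac{2 \left(1 + 2 \left(- \frac{2}{3}\right)\right)}{3} + \left(7 + i \sqrt{29}\right)\right)^{2} = \left(- \frac{2 \left(1 - \frac{4}{3}\right)}{3} + \left(7 + i \sqrt{29}\right)\right)^{2} = \left(\left(- \frac{2}{3}\right) \left(- \frac{1}{3}\right) + \left(7 + i \sqrt{29}\right)\right)^{2} = \left(\frac{2}{9} + \left(7 + i \sqrt{29}\right)\right)^{2} = \left(\frac{65}{9} + i \sqrt{29}\right)^{2}$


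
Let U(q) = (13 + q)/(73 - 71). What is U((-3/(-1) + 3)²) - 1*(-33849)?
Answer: 67747/2 ≈ 33874.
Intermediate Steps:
U(q) = 13/2 + q/2 (U(q) = (13 + q)/2 = (13 + q)*(½) = 13/2 + q/2)
U((-3/(-1) + 3)²) - 1*(-33849) = (13/2 + (-3/(-1) + 3)²/2) - 1*(-33849) = (13/2 + (-3*(-1) + 3)²/2) + 33849 = (13/2 + (3 + 3)²/2) + 33849 = (13/2 + (½)*6²) + 33849 = (13/2 + (½)*36) + 33849 = (13/2 + 18) + 33849 = 49/2 + 33849 = 67747/2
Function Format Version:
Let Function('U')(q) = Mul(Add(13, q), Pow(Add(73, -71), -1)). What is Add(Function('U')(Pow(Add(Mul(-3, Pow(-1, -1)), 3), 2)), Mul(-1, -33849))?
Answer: Rational(67747, 2) ≈ 33874.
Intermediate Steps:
Function('U')(q) = Add(Rational(13, 2), Mul(Rational(1, 2), q)) (Function('U')(q) = Mul(Add(13, q), Pow(2, -1)) = Mul(Add(13, q), Rational(1, 2)) = Add(Rational(13, 2), Mul(Rational(1, 2), q)))
Add(Function('U')(Pow(Add(Mul(-3, Pow(-1, -1)), 3), 2)), Mul(-1, -33849)) = Add(Add(Rational(13, 2), Mul(Rational(1, 2), Pow(Add(Mul(-3, Pow(-1, -1)), 3), 2))), Mul(-1, -33849)) = Add(Add(Rational(13, 2), Mul(Rational(1, 2), Pow(Add(Mul(-3, -1), 3), 2))), 33849) = Add(Add(Rational(13, 2), Mul(Rational(1, 2), Pow(Add(3, 3), 2))), 33849) = Add(Add(Rational(13, 2), Mul(Rational(1, 2), Pow(6, 2))), 33849) = Add(Add(Rational(13, 2), Mul(Rational(1, 2), 36)), 33849) = Add(Add(Rational(13, 2), 18), 33849) = Add(Rational(49, 2), 33849) = Rational(67747, 2)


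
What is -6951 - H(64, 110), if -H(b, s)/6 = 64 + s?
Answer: -5907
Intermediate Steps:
H(b, s) = -384 - 6*s (H(b, s) = -6*(64 + s) = -384 - 6*s)
-6951 - H(64, 110) = -6951 - (-384 - 6*110) = -6951 - (-384 - 660) = -6951 - 1*(-1044) = -6951 + 1044 = -5907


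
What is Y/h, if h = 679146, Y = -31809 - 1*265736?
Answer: -297545/679146 ≈ -0.43812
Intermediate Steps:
Y = -297545 (Y = -31809 - 265736 = -297545)
Y/h = -297545/679146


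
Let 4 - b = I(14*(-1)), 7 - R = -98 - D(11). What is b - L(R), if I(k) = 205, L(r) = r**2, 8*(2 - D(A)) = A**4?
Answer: -190039089/64 ≈ -2.9694e+6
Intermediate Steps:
D(A) = 2 - A**4/8
R = -13785/8 (R = 7 - (-98 - (2 - 1/8*11**4)) = 7 - (-98 - (2 - 1/8*14641)) = 7 - (-98 - (2 - 14641/8)) = 7 - (-98 - 1*(-14625/8)) = 7 - (-98 + 14625/8) = 7 - 1*13841/8 = 7 - 13841/8 = -13785/8 ≈ -1723.1)
b = -201 (b = 4 - 1*205 = 4 - 205 = -201)
b - L(R) = -201 - (-13785/8)**2 = -201 - 1*190026225/64 = -201 - 190026225/64 = -190039089/64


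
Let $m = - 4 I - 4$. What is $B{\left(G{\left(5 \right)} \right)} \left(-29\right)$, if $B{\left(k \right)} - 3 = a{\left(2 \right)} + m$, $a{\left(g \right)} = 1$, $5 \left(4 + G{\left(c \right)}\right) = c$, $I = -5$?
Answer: $-580$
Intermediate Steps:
$G{\left(c \right)} = -4 + \frac{c}{5}$
$m = 16$ ($m = \left(-4\right) \left(-5\right) - 4 = 20 - 4 = 16$)
$B{\left(k \right)} = 20$ ($B{\left(k \right)} = 3 + \left(1 + 16\right) = 3 + 17 = 20$)
$B{\left(G{\left(5 \right)} \right)} \left(-29\right) = 20 \left(-29\right) = -580$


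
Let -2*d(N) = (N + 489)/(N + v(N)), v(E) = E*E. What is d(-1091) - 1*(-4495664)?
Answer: 5346198672461/1189190 ≈ 4.4957e+6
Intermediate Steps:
v(E) = E²
d(N) = -(489 + N)/(2*(N + N²)) (d(N) = -(N + 489)/(2*(N + N²)) = -(489 + N)/(2*(N + N²)))
d(-1091) - 1*(-4495664) = (½)*(-489 - 1*(-1091))/(-1091*(1 - 1091)) - 1*(-4495664) = (½)*(-1/1091)*(-489 + 1091)/(-1090) + 4495664 = (½)*(-1/1091)*(-1/1090)*602 + 4495664 = 301/1189190 + 4495664 = 5346198672461/1189190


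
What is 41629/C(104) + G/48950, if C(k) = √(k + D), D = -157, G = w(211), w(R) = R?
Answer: 211/48950 - 41629*I*√53/53 ≈ 0.0043105 - 5718.2*I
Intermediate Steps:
G = 211
C(k) = √(-157 + k) (C(k) = √(k - 157) = √(-157 + k))
41629/C(104) + G/48950 = 41629/(√(-157 + 104)) + 211/48950 = 41629/(√(-53)) + 211*(1/48950) = 41629/((I*√53)) + 211/48950 = 41629*(-I*√53/53) + 211/48950 = -41629*I*√53/53 + 211/48950 = 211/48950 - 41629*I*√53/53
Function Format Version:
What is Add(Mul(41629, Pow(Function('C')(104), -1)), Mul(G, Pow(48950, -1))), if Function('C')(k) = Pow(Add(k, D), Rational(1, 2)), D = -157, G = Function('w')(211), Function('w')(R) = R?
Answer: Add(Rational(211, 48950), Mul(Rational(-41629, 53), I, Pow(53, Rational(1, 2)))) ≈ Add(0.0043105, Mul(-5718.2, I))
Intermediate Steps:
G = 211
Function('C')(k) = Pow(Add(-157, k), Rational(1, 2)) (Function('C')(k) = Pow(Add(k, -157), Rational(1, 2)) = Pow(Add(-157, k), Rational(1, 2)))
Add(Mul(41629, Pow(Function('C')(104), -1)), Mul(G, Pow(48950, -1))) = Add(Mul(41629, Pow(Pow(Add(-157, 104), Rational(1, 2)), -1)), Mul(211, Pow(48950, -1))) = Add(Mul(41629, Pow(Pow(-53, Rational(1, 2)), -1)), Mul(211, Rational(1, 48950))) = Add(Mul(41629, Pow(Mul(I, Pow(53, Rational(1, 2))), -1)), Rational(211, 48950)) = Add(Mul(41629, Mul(Rational(-1, 53), I, Pow(53, Rational(1, 2)))), Rational(211, 48950)) = Add(Mul(Rational(-41629, 53), I, Pow(53, Rational(1, 2))), Rational(211, 48950)) = Add(Rational(211, 48950), Mul(Rational(-41629, 53), I, Pow(53, Rational(1, 2))))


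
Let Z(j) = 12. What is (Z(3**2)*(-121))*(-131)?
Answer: 190212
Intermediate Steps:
(Z(3**2)*(-121))*(-131) = (12*(-121))*(-131) = -1452*(-131) = 190212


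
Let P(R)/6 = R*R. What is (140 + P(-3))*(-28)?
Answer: -5432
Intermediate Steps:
P(R) = 6*R² (P(R) = 6*(R*R) = 6*R²)
(140 + P(-3))*(-28) = (140 + 6*(-3)²)*(-28) = (140 + 6*9)*(-28) = (140 + 54)*(-28) = 194*(-28) = -5432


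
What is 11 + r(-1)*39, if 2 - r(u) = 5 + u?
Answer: -67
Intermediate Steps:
r(u) = -3 - u (r(u) = 2 - (5 + u) = 2 + (-5 - u) = -3 - u)
11 + r(-1)*39 = 11 + (-3 - 1*(-1))*39 = 11 + (-3 + 1)*39 = 11 - 2*39 = 11 - 78 = -67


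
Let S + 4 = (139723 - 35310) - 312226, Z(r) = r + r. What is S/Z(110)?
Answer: -207817/220 ≈ -944.62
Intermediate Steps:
Z(r) = 2*r
S = -207817 (S = -4 + ((139723 - 35310) - 312226) = -4 + (104413 - 312226) = -4 - 207813 = -207817)
S/Z(110) = -207817/(2*110) = -207817/220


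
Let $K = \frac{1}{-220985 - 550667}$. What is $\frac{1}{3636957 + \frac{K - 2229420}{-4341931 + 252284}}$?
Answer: $\frac{3155784286844}{11477453472863695549} \approx 2.7496 \cdot 10^{-7}$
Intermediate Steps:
$K = - \frac{1}{771652}$ ($K = \frac{1}{-771652} = - \frac{1}{771652} \approx -1.2959 \cdot 10^{-6}$)
$\frac{1}{3636957 + \frac{K - 2229420}{-4341931 + 252284}} = \frac{1}{3636957 + \frac{- \frac{1}{771652} - 2229420}{-4341931 + 252284}} = \frac{1}{3636957 - \frac{1720336401841}{771652 \left(-4089647\right)}} = \frac{1}{3636957 - - \frac{1720336401841}{3155784286844}} = \frac{1}{3636957 + \frac{1720336401841}{3155784286844}} = \frac{1}{\frac{11477453472863695549}{3155784286844}} = \frac{3155784286844}{11477453472863695549}$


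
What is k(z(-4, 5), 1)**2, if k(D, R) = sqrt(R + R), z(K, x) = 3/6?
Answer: 2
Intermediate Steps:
z(K, x) = 1/2 (z(K, x) = 3*(1/6) = 1/2)
k(D, R) = sqrt(2)*sqrt(R) (k(D, R) = sqrt(2*R) = sqrt(2)*sqrt(R))
k(z(-4, 5), 1)**2 = (sqrt(2)*sqrt(1))**2 = (sqrt(2)*1)**2 = (sqrt(2))**2 = 2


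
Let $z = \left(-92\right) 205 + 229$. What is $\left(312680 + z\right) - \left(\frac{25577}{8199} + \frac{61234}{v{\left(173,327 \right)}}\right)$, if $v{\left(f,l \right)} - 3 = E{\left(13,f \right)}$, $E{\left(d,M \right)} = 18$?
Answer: $\frac{16708822696}{57393} \approx 2.9113 \cdot 10^{5}$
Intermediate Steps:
$v{\left(f,l \right)} = 21$ ($v{\left(f,l \right)} = 3 + 18 = 21$)
$z = -18631$ ($z = -18860 + 229 = -18631$)
$\left(312680 + z\right) - \left(\frac{25577}{8199} + \frac{61234}{v{\left(173,327 \right)}}\right) = \left(312680 - 18631\right) - \left(\frac{25577}{8199} + \frac{61234}{21}\right) = 294049 - \frac{167531561}{57393} = \frac{16708822696}{57393}$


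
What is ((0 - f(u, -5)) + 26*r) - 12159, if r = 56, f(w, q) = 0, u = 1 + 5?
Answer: -10703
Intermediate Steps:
u = 6
((0 - f(u, -5)) + 26*r) - 12159 = ((0 - 1*0) + 26*56) - 12159 = ((0 + 0) + 1456) - 12159 = (0 + 1456) - 12159 = 1456 - 12159 = -10703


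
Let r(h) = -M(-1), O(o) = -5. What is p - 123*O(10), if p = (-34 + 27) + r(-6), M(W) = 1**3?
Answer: 607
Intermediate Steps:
M(W) = 1
r(h) = -1 (r(h) = -1*1 = -1)
p = -8 (p = (-34 + 27) - 1 = -7 - 1 = -8)
p - 123*O(10) = -8 - 123*(-5) = -8 + 615 = 607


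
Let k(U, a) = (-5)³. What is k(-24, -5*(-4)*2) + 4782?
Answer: 4657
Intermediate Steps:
k(U, a) = -125
k(-24, -5*(-4)*2) + 4782 = -125 + 4782 = 4657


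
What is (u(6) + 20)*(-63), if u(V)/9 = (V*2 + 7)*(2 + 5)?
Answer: -76671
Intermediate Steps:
u(V) = 441 + 126*V (u(V) = 9*((V*2 + 7)*(2 + 5)) = 9*((2*V + 7)*7) = 9*((7 + 2*V)*7) = 9*(49 + 14*V) = 441 + 126*V)
(u(6) + 20)*(-63) = ((441 + 126*6) + 20)*(-63) = ((441 + 756) + 20)*(-63) = (1197 + 20)*(-63) = 1217*(-63) = -76671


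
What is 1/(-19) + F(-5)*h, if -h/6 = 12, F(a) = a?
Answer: 6839/19 ≈ 359.95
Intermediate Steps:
h = -72 (h = -6*12 = -72)
1/(-19) + F(-5)*h = 1/(-19) - 5*(-72) = -1/19 + 360 = 6839/19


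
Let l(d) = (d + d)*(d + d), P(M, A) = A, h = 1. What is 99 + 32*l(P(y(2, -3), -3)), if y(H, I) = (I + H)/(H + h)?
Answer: 1251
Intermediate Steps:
y(H, I) = (H + I)/(1 + H) (y(H, I) = (I + H)/(H + 1) = (H + I)/(1 + H))
l(d) = 4*d² (l(d) = (2*d)*(2*d) = 4*d²)
99 + 32*l(P(y(2, -3), -3)) = 99 + 32*(4*(-3)²) = 99 + 32*(4*9) = 99 + 32*36 = 99 + 1152 = 1251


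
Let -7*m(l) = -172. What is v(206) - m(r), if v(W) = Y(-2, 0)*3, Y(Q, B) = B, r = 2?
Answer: -172/7 ≈ -24.571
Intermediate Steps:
m(l) = 172/7 (m(l) = -1/7*(-172) = 172/7)
v(W) = 0 (v(W) = 0*3 = 0)
v(206) - m(r) = 0 - 1*172/7 = 0 - 172/7 = -172/7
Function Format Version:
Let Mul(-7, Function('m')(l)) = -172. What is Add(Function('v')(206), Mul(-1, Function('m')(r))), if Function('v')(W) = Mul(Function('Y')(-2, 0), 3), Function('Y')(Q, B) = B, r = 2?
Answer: Rational(-172, 7) ≈ -24.571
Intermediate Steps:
Function('m')(l) = Rational(172, 7) (Function('m')(l) = Mul(Rational(-1, 7), -172) = Rational(172, 7))
Function('v')(W) = 0 (Function('v')(W) = Mul(0, 3) = 0)
Add(Function('v')(206), Mul(-1, Function('m')(r))) = Add(0, Mul(-1, Rational(172, 7))) = Add(0, Rational(-172, 7)) = Rational(-172, 7)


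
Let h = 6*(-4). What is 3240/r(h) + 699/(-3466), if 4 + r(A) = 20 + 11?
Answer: 415221/3466 ≈ 119.80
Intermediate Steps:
h = -24
r(A) = 27 (r(A) = -4 + (20 + 11) = -4 + 31 = 27)
3240/r(h) + 699/(-3466) = 3240/27 + 699/(-3466) = 3240*(1/27) + 699*(-1/3466) = 120 - 699/3466 = 415221/3466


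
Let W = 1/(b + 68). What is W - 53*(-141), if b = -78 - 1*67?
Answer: 575420/77 ≈ 7473.0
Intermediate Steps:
b = -145 (b = -78 - 67 = -145)
W = -1/77 (W = 1/(-145 + 68) = 1/(-77) = -1/77 ≈ -0.012987)
W - 53*(-141) = -1/77 - 53*(-141) = -1/77 + 7473 = 575420/77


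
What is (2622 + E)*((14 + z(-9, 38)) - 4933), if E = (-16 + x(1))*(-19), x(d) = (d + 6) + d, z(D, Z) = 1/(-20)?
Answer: -136454447/10 ≈ -1.3645e+7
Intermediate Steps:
z(D, Z) = -1/20
x(d) = 6 + 2*d (x(d) = (6 + d) + d = 6 + 2*d)
E = 152 (E = (-16 + (6 + 2*1))*(-19) = (-16 + (6 + 2))*(-19) = (-16 + 8)*(-19) = -8*(-19) = 152)
(2622 + E)*((14 + z(-9, 38)) - 4933) = (2622 + 152)*((14 - 1/20) - 4933) = 2774*(279/20 - 4933) = 2774*(-98381/20) = -136454447/10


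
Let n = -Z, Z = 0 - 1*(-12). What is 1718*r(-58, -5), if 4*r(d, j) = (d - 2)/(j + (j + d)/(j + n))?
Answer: 219045/11 ≈ 19913.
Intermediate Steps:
Z = 12 (Z = 0 + 12 = 12)
n = -12 (n = -1*12 = -12)
r(d, j) = (-2 + d)/(4*(j + (d + j)/(-12 + j))) (r(d, j) = ((d - 2)/(j + (j + d)/(j - 12)))/4 = ((-2 + d)/(j + (d + j)/(-12 + j)))/4 = (-2 + d)/(4*(j + (d + j)/(-12 + j))))
1718*r(-58, -5) = 1718*((6 - 3*(-58) - ½*(-5) + (¼)*(-58)*(-5))/(-58 + (-5)² - 11*(-5))) = 1718*((6 + 174 + 5/2 + 145/2)/(-58 + 25 + 55)) = 1718*(255/22) = 219045/11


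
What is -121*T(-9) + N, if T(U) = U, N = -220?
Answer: 869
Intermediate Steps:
-121*T(-9) + N = -121*(-9) - 220 = 1089 - 220 = 869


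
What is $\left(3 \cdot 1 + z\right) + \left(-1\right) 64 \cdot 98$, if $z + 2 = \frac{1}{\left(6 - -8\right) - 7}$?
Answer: $- \frac{43896}{7} \approx -6270.9$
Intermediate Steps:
$z = - \frac{13}{7}$ ($z = -2 + \frac{1}{\left(6 - -8\right) - 7} = -2 + \frac{1}{\left(6 + 8\right) - 7} = -2 + \frac{1}{14 - 7} = -2 + \frac{1}{7} = - \frac{13}{7} \approx -1.8571$)
$\left(3 \cdot 1 + z\right) + \left(-1\right) 64 \cdot 98 = \left(3 \cdot 1 - \frac{13}{7}\right) + \left(-1\right) 64 \cdot 98 = \left(3 - \frac{13}{7}\right) - 6272 = \frac{8}{7} - 6272 = - \frac{43896}{7}$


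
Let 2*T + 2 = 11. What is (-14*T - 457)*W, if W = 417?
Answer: -216840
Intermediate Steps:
T = 9/2 (T = -1 + (½)*11 = -1 + 11/2 = 9/2 ≈ 4.5000)
(-14*T - 457)*W = (-14*9/2 - 457)*417 = (-63 - 457)*417 = -520*417 = -216840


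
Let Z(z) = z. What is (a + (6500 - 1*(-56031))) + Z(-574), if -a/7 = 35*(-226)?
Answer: 117327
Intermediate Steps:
a = 55370 (a = -245*(-226) = -7*(-7910) = 55370)
(a + (6500 - 1*(-56031))) + Z(-574) = (55370 + (6500 - 1*(-56031))) - 574 = (55370 + (6500 + 56031)) - 574 = (55370 + 62531) - 574 = 117901 - 574 = 117327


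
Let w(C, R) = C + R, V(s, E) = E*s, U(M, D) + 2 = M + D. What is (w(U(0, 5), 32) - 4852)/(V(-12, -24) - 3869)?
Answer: 4817/3581 ≈ 1.3452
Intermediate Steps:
U(M, D) = -2 + D + M (U(M, D) = -2 + (M + D) = -2 + (D + M) = -2 + D + M)
(w(U(0, 5), 32) - 4852)/(V(-12, -24) - 3869) = (((-2 + 5 + 0) + 32) - 4852)/(-24*(-12) - 3869) = ((3 + 32) - 4852)/(288 - 3869) = (35 - 4852)/(-3581) = -4817*(-1/3581) = 4817/3581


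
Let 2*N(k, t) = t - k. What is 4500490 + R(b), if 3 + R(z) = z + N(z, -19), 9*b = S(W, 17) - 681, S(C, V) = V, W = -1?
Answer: 81007931/18 ≈ 4.5004e+6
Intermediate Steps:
N(k, t) = t/2 - k/2 (N(k, t) = (t - k)/2 = t/2 - k/2)
b = -664/9 (b = (17 - 681)/9 = (1/9)*(-664) = -664/9 ≈ -73.778)
R(z) = -25/2 + z/2 (R(z) = -3 + (z + ((1/2)*(-19) - z/2)) = -3 + (z + (-19/2 - z/2)) = -3 + (-19/2 + z/2) = -25/2 + z/2)
4500490 + R(b) = 4500490 + (-25/2 + (1/2)*(-664/9)) = 4500490 + (-25/2 - 332/9) = 4500490 - 889/18 = 81007931/18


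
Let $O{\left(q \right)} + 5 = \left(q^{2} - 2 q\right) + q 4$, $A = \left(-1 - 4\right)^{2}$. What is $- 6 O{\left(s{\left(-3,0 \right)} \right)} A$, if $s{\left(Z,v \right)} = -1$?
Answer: $900$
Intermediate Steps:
$A = 25$ ($A = \left(-5\right)^{2} = 25$)
$O{\left(q \right)} = -5 + q^{2} + 2 q$ ($O{\left(q \right)} = -5 + \left(\left(q^{2} - 2 q\right) + q 4\right) = -5 + \left(\left(q^{2} - 2 q\right) + 4 q\right) = -5 + \left(q^{2} + 2 q\right) = -5 + q^{2} + 2 q$)
$- 6 O{\left(s{\left(-3,0 \right)} \right)} A = - 6 \left(-5 + \left(-1\right)^{2} + 2 \left(-1\right)\right) 25 = - 6 \left(-5 + 1 - 2\right) 25 = \left(-6\right) \left(-6\right) 25 = 36 \cdot 25 = 900$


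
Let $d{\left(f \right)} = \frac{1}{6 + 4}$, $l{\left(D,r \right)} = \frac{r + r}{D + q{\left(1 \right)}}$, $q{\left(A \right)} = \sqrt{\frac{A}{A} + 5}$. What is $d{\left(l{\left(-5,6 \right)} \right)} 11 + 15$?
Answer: $\frac{161}{10} \approx 16.1$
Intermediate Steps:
$q{\left(A \right)} = \sqrt{6}$ ($q{\left(A \right)} = \sqrt{1 + 5} = \sqrt{6}$)
$l{\left(D,r \right)} = \frac{2 r}{D + \sqrt{6}}$ ($l{\left(D,r \right)} = \frac{r + r}{D + \sqrt{6}} = \frac{2 r}{D + \sqrt{6}}$)
$d{\left(f \right)} = \frac{1}{10}$
$d{\left(l{\left(-5,6 \right)} \right)} 11 + 15 = \frac{1}{10} \cdot 11 + 15 = \frac{11}{10} + 15 = \frac{161}{10}$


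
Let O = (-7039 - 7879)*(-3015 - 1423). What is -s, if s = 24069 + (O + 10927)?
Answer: -66241080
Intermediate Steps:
O = 66206084 (O = -14918*(-4438) = 66206084)
s = 66241080 (s = 24069 + (66206084 + 10927) = 24069 + 66217011 = 66241080)
-s = -1*66241080 = -66241080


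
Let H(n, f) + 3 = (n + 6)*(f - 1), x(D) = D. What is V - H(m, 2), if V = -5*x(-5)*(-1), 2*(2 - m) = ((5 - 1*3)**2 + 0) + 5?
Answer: -51/2 ≈ -25.500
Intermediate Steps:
m = -5/2 (m = 2 - (((5 - 1*3)**2 + 0) + 5)/2 = 2 - (((5 - 3)**2 + 0) + 5)/2 = 2 - ((2**2 + 0) + 5)/2 = 2 - ((4 + 0) + 5)/2 = 2 - (4 + 5)/2 = 2 - 1/2*9 = 2 - 9/2 = -5/2 ≈ -2.5000)
H(n, f) = -3 + (-1 + f)*(6 + n) (H(n, f) = -3 + (n + 6)*(f - 1) = -3 + (6 + n)*(-1 + f) = -3 + (-1 + f)*(6 + n))
V = -25 (V = -5*(-5)*(-1) = 25*(-1) = -25)
V - H(m, 2) = -25 - (-9 - 1*(-5/2) + 6*2 + 2*(-5/2)) = -25 - (-9 + 5/2 + 12 - 5) = -25 - 1*1/2 = -25 - 1/2 = -51/2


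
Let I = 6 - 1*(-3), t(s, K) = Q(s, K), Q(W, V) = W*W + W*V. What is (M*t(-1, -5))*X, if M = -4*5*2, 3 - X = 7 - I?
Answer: -1200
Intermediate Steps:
Q(W, V) = W² + V*W
t(s, K) = s*(K + s)
I = 9 (I = 6 + 3 = 9)
X = 5 (X = 3 - (7 - 1*9) = 3 - (7 - 9) = 3 - 1*(-2) = 3 + 2 = 5)
M = -40 (M = -20*2 = -40)
(M*t(-1, -5))*X = -(-40)*(-5 - 1)*5 = -(-40)*(-6)*5 = -40*6*5 = -240*5 = -1200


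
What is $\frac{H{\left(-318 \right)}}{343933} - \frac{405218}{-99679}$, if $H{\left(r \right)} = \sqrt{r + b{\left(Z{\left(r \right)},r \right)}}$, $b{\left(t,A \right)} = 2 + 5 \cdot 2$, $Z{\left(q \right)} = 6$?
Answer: $\frac{405218}{99679} + \frac{3 i \sqrt{34}}{343933} \approx 4.0652 + 5.0861 \cdot 10^{-5} i$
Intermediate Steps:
$b{\left(t,A \right)} = 12$ ($b{\left(t,A \right)} = 2 + 10 = 12$)
$H{\left(r \right)} = \sqrt{12 + r}$ ($H{\left(r \right)} = \sqrt{r + 12} = \sqrt{12 + r}$)
$\frac{H{\left(-318 \right)}}{343933} - \frac{405218}{-99679} = \frac{\sqrt{12 - 318}}{343933} - \frac{405218}{-99679} = \sqrt{-306} \cdot \frac{1}{343933} - - \frac{405218}{99679} = 3 i \sqrt{34} \cdot \frac{1}{343933} + \frac{405218}{99679} = \frac{3 i \sqrt{34}}{343933} + \frac{405218}{99679} = \frac{405218}{99679} + \frac{3 i \sqrt{34}}{343933}$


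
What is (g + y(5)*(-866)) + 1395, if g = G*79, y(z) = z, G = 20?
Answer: -1355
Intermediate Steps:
g = 1580 (g = 20*79 = 1580)
(g + y(5)*(-866)) + 1395 = (1580 + 5*(-866)) + 1395 = (1580 - 4330) + 1395 = -2750 + 1395 = -1355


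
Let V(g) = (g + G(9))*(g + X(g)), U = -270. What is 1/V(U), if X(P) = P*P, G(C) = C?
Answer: -1/18956430 ≈ -5.2753e-8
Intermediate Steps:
X(P) = P²
V(g) = (9 + g)*(g + g²) (V(g) = (g + 9)*(g + g²) = (9 + g)*(g + g²))
1/V(U) = 1/(-270*(9 + (-270)² + 10*(-270))) = 1/(-270*(9 + 72900 - 2700)) = 1/(-270*70209) = 1/(-18956430) = -1/18956430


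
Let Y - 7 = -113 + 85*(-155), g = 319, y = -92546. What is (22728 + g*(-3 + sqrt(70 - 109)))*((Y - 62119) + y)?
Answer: -3656352366 - 53574774*I*sqrt(39) ≈ -3.6564e+9 - 3.3457e+8*I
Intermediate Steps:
Y = -13281 (Y = 7 + (-113 + 85*(-155)) = 7 + (-113 - 13175) = 7 - 13288 = -13281)
(22728 + g*(-3 + sqrt(70 - 109)))*((Y - 62119) + y) = (22728 + 319*(-3 + sqrt(70 - 109)))*((-13281 - 62119) - 92546) = (22728 + 319*(-3 + sqrt(-39)))*(-75400 - 92546) = (22728 + 319*(-3 + I*sqrt(39)))*(-167946) = (22728 + (-957 + 319*I*sqrt(39)))*(-167946) = (21771 + 319*I*sqrt(39))*(-167946) = -3656352366 - 53574774*I*sqrt(39)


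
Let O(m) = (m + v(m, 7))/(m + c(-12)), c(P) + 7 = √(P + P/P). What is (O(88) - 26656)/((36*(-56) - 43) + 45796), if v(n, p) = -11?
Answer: 7*(-3808*√11 + 308437*I)/(43737*(√11 - 81*I)) ≈ -0.60944 - 8.8847e-7*I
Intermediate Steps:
c(P) = -7 + √(1 + P) (c(P) = -7 + √(P + P/P) = -7 + √(P + 1) = -7 + √(1 + P))
O(m) = (-11 + m)/(-7 + m + I*√11) (O(m) = (m - 11)/(m + (-7 + √(1 - 12))) = (-11 + m)/(m + (-7 + √(-11))) = (-11 + m)/(m + (-7 + I*√11)) = (-11 + m)/(-7 + m + I*√11))
(O(88) - 26656)/((36*(-56) - 43) + 45796) = ((-11 + 88)/(-7 + 88 + I*√11) - 26656)/((36*(-56) - 43) + 45796) = (77/(81 + I*√11) - 26656)/((-2016 - 43) + 45796) = (77/(81 + I*√11) - 26656)/(-2059 + 45796) = (-26656 + 77/(81 + I*√11))/43737 = (-26656 + 77/(81 + I*√11))*(1/43737) = -26656/43737 + 77/(43737*(81 + I*√11))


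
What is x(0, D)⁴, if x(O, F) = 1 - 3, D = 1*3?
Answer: 16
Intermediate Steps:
D = 3
x(O, F) = -2
x(0, D)⁴ = (-2)⁴ = 16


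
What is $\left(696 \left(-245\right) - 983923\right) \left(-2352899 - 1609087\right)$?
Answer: $4573887003798$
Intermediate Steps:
$\left(696 \left(-245\right) - 983923\right) \left(-2352899 - 1609087\right) = \left(-170520 - 983923\right) \left(-3961986\right) = \left(-1154443\right) \left(-3961986\right) = 4573887003798$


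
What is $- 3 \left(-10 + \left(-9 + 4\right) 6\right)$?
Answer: $120$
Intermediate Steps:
$- 3 \left(-10 + \left(-9 + 4\right) 6\right) = - 3 \left(-10 - 30\right) = \left(-3\right) \left(-40\right) = 120$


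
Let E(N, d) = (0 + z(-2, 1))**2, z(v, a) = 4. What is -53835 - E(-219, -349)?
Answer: -53851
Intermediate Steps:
E(N, d) = 16 (E(N, d) = (0 + 4)**2 = 4**2 = 16)
-53835 - E(-219, -349) = -53835 - 1*16 = -53835 - 16 = -53851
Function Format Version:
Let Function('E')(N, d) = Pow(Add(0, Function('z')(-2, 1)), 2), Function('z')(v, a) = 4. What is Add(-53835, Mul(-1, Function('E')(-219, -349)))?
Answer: -53851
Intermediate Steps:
Function('E')(N, d) = 16 (Function('E')(N, d) = Pow(Add(0, 4), 2) = Pow(4, 2) = 16)
Add(-53835, Mul(-1, Function('E')(-219, -349))) = Add(-53835, Mul(-1, 16)) = Add(-53835, -16) = -53851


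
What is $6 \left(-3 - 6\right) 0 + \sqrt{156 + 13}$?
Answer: $13$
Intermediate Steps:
$6 \left(-3 - 6\right) 0 + \sqrt{156 + 13} = 6 \left(-3 - 6\right) 0 + \sqrt{169} = 6 \left(-9\right) 0 + 13 = \left(-54\right) 0 + 13 = 0 + 13 = 13$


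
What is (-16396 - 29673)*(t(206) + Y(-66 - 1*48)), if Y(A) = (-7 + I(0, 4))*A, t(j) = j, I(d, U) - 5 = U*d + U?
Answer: 1013518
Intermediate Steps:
I(d, U) = 5 + U + U*d (I(d, U) = 5 + (U*d + U) = 5 + (U + U*d) = 5 + U + U*d)
Y(A) = 2*A (Y(A) = (-7 + (5 + 4 + 4*0))*A = (-7 + (5 + 4 + 0))*A = (-7 + 9)*A = 2*A)
(-16396 - 29673)*(t(206) + Y(-66 - 1*48)) = (-16396 - 29673)*(206 + 2*(-66 - 1*48)) = -46069*(206 + 2*(-66 - 48)) = -46069*(206 + 2*(-114)) = -46069*(206 - 228) = -46069*(-22) = 1013518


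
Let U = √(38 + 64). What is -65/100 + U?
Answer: -13/20 + √102 ≈ 9.4495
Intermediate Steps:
U = √102 ≈ 10.100
-65/100 + U = -65/100 + √102 = -65*1/100 + √102 = -13/20 + √102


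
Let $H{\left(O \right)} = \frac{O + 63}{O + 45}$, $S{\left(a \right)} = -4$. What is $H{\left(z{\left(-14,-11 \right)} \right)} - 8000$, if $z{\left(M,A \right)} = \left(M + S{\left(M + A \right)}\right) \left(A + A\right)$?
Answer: $- \frac{391949}{49} \approx -7999.0$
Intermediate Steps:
$z{\left(M,A \right)} = 2 A \left(-4 + M\right)$ ($z{\left(M,A \right)} = \left(M - 4\right) \left(A + A\right) = \left(-4 + M\right) 2 A = 2 A \left(-4 + M\right)$)
$H{\left(O \right)} = \frac{63 + O}{45 + O}$
$H{\left(z{\left(-14,-11 \right)} \right)} - 8000 = \frac{63 + 2 \left(-11\right) \left(-4 - 14\right)}{45 + 2 \left(-11\right) \left(-4 - 14\right)} - 8000 = \frac{63 + 2 \left(-11\right) \left(-18\right)}{45 + 2 \left(-11\right) \left(-18\right)} - 8000 = \frac{63 + 396}{45 + 396} - 8000 = \frac{1}{441} \cdot 459 - 8000 = \frac{51}{49} - 8000 = - \frac{391949}{49}$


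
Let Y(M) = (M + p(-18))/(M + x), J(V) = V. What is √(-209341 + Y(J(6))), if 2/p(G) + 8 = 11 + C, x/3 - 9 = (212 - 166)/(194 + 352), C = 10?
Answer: 3*I*√53246278221/1513 ≈ 457.54*I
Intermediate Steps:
x = 2480/91 (x = 27 + 3*((212 - 166)/(194 + 352)) = 27 + 3*(46/546) = 27 + 3*(46*(1/546)) = 27 + 3*(23/273) = 27 + 23/91 = 2480/91 ≈ 27.253)
p(G) = 2/13 (p(G) = 2/(-8 + (11 + 10)) = 2/(-8 + 21) = 2/13)
Y(M) = (2/13 + M)/(2480/91 + M) (Y(M) = (M + 2/13)/(M + 2480/91) = (2/13 + M)/(2480/91 + M))
√(-209341 + Y(J(6))) = √(-209341 + 7*(2 + 13*6)/(2480 + 91*6)) = √(-209341 + 7*(2 + 78)/(2480 + 546)) = √(-209341 + 7*80/3026) = √(-209341 + 7*(1/3026)*80) = √(-209341 + 280/1513) = √(-316732653/1513) = 3*I*√53246278221/1513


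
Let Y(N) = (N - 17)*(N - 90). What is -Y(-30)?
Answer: -5640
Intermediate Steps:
Y(N) = (-90 + N)*(-17 + N) (Y(N) = (-17 + N)*(-90 + N) = (-90 + N)*(-17 + N))
-Y(-30) = -(1530 + (-30)**2 - 107*(-30)) = -(1530 + 900 + 3210) = -1*5640 = -5640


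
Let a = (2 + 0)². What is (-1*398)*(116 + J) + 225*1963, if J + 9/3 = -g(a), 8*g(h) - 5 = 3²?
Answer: 794795/2 ≈ 3.9740e+5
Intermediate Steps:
a = 4 (a = 2² = 4)
g(h) = 7/4 (g(h) = 5/8 + (⅛)*3² = 5/8 + (⅛)*9 = 5/8 + 9/8 = 7/4)
J = -19/4 (J = -3 - 1*7/4 = -3 - 7/4 = -19/4 ≈ -4.7500)
(-1*398)*(116 + J) + 225*1963 = (-1*398)*(116 - 19/4) + 225*1963 = -398*445/4 + 441675 = -88555/2 + 441675 = 794795/2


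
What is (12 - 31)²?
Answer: 361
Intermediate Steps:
(12 - 31)² = (-19)² = 361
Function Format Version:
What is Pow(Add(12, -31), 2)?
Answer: 361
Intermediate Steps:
Pow(Add(12, -31), 2) = Pow(-19, 2) = 361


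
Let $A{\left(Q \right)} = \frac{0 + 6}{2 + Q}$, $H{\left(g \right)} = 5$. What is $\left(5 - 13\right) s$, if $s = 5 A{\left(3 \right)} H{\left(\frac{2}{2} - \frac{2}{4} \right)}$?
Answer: $-240$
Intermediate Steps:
$A{\left(Q \right)} = \frac{6}{2 + Q}$
$s = 30$ ($s = 5 \frac{6}{2 + 3} \cdot 5 = 5 \cdot \frac{6}{5} \cdot 5 = 6 \cdot 5 = 30$)
$\left(5 - 13\right) s = \left(5 - 13\right) 30 = \left(-8\right) 30 = -240$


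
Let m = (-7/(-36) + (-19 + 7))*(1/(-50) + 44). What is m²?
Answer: 155276521/576 ≈ 2.6958e+5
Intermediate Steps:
m = -12461/24 (m = (-7*(-1/36) - 12)*(-1/50 + 44) = (7/36 - 12)*(2199/50) = -425/36*2199/50 = -12461/24 ≈ -519.21)
m² = (-12461/24)² = 155276521/576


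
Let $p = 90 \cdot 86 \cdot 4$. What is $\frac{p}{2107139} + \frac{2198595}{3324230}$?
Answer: $\frac{135304669443}{200131847942} \approx 0.67608$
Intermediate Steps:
$p = 30960$ ($p = 7740 \cdot 4 = 30960$)
$\frac{p}{2107139} + \frac{2198595}{3324230} = \frac{30960}{2107139} + \frac{2198595}{3324230} = 30960 \cdot \frac{1}{2107139} + 2198595 \cdot \frac{1}{3324230} = \frac{30960}{2107139} + \frac{62817}{94978} = \frac{135304669443}{200131847942}$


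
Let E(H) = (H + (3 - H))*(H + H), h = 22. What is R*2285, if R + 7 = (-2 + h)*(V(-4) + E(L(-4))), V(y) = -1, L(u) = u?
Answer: -1158495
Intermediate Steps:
E(H) = 6*H (E(H) = 3*(2*H) = 6*H)
R = -507 (R = -7 + (-2 + 22)*(-1 + 6*(-4)) = -7 + 20*(-1 - 24) = -7 + 20*(-25) = -7 - 500 = -507)
R*2285 = -507*2285 = -1158495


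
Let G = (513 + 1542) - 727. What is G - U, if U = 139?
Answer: 1189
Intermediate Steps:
G = 1328 (G = 2055 - 727 = 1328)
G - U = 1328 - 1*139 = 1328 - 139 = 1189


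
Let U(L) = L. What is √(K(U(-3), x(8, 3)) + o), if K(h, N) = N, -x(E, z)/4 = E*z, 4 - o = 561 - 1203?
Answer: 5*√22 ≈ 23.452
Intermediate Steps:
o = 646 (o = 4 - (561 - 1203) = 4 - 1*(-642) = 4 + 642 = 646)
x(E, z) = -4*E*z
√(K(U(-3), x(8, 3)) + o) = √(-4*8*3 + 646) = √(-96 + 646) = √550 = 5*√22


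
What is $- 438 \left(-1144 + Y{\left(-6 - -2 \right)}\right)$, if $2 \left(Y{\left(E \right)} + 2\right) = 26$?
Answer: $496254$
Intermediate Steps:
$Y{\left(E \right)} = 11$ ($Y{\left(E \right)} = -2 + \frac{1}{2} \cdot 26 = -2 + 13 = 11$)
$- 438 \left(-1144 + Y{\left(-6 - -2 \right)}\right) = - 438 \left(-1144 + 11\right) = \left(-438\right) \left(-1133\right) = 496254$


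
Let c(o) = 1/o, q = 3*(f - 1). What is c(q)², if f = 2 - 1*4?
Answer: 1/81 ≈ 0.012346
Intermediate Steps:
f = -2 (f = 2 - 4 = -2)
q = -9 (q = 3*(-2 - 1) = 3*(-3) = -9)
c(q)² = (1/(-9))² = (-⅑)² = 1/81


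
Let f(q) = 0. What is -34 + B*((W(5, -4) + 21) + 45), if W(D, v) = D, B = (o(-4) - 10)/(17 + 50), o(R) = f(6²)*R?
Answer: -2988/67 ≈ -44.597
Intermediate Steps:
o(R) = 0 (o(R) = 0*R = 0)
B = -10/67 (B = (0 - 10)/(17 + 50) = -10/67 ≈ -0.14925)
-34 + B*((W(5, -4) + 21) + 45) = -34 - 10*((5 + 21) + 45)/67 = -34 - 10*(26 + 45)/67 = -34 - 10/67*71 = -34 - 710/67 = -2988/67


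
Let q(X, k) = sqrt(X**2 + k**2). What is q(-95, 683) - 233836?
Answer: -233836 + sqrt(475514) ≈ -2.3315e+5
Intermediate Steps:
q(-95, 683) - 233836 = sqrt((-95)**2 + 683**2) - 233836 = sqrt(9025 + 466489) - 233836 = sqrt(475514) - 233836 = -233836 + sqrt(475514)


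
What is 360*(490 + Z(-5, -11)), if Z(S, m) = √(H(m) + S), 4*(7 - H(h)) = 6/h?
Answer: 176400 + 180*√1034/11 ≈ 1.7693e+5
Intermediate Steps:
H(h) = 7 - 3/(2*h)
Z(S, m) = √(7 + S - 3/(2*m)) (Z(S, m) = √((7 - 3/(2*m)) + S) = √(7 + S - 3/(2*m)))
360*(490 + Z(-5, -11)) = 360*(490 + √(28 - 6/(-11) + 4*(-5))/2) = 360*(490 + √(28 - 6*(-1/11) - 20)/2) = 360*(490 + √(28 + 6/11 - 20)/2) = 360*(490 + √(94/11)/2) = 360*(490 + (√1034/11)/2) = 360*(490 + √1034/22) = 176400 + 180*√1034/11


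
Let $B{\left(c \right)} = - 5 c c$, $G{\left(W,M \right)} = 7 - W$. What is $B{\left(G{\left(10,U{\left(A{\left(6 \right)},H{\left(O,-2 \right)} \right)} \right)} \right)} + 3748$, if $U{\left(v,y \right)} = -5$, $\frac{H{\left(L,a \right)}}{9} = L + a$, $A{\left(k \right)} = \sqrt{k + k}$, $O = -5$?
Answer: $3703$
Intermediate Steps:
$A{\left(k \right)} = \sqrt{2} \sqrt{k}$ ($A{\left(k \right)} = \sqrt{2 k} = \sqrt{2} \sqrt{k}$)
$H{\left(L,a \right)} = 9 L + 9 a$ ($H{\left(L,a \right)} = 9 \left(L + a\right) = 9 L + 9 a$)
$B{\left(c \right)} = - 5 c^{2}$
$B{\left(G{\left(10,U{\left(A{\left(6 \right)},H{\left(O,-2 \right)} \right)} \right)} \right)} + 3748 = - 5 \left(7 - 10\right)^{2} + 3748 = - 5 \left(-3\right)^{2} + 3748 = \left(-5\right) 9 + 3748 = -45 + 3748 = 3703$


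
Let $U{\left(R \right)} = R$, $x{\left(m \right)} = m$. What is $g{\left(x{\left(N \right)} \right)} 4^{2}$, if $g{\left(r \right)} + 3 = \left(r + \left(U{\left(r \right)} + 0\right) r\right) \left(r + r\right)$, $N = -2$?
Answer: $-176$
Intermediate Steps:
$g{\left(r \right)} = -3 + 2 r \left(r + r^{2}\right)$ ($g{\left(r \right)} = -3 + \left(r + \left(r + 0\right) r\right) \left(r + r\right) = -3 + \left(r + r r\right) 2 r = -3 + \left(r + r^{2}\right) 2 r = -3 + 2 r \left(r + r^{2}\right)$)
$g{\left(x{\left(N \right)} \right)} 4^{2} = \left(-3 + 2 \left(-2\right)^{2} + 2 \left(-2\right)^{3}\right) 4^{2} = \left(-3 + 2 \cdot 4 + 2 \left(-8\right)\right) 16 = \left(-3 + 8 - 16\right) 16 = \left(-11\right) 16 = -176$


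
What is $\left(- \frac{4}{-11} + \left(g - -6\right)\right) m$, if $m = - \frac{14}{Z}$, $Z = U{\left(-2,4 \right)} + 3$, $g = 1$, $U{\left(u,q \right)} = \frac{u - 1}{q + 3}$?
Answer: $- \frac{441}{11} \approx -40.091$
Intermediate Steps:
$U{\left(u,q \right)} = \frac{-1 + u}{3 + q}$
$Z = \frac{18}{7}$ ($Z = \frac{-1 - 2}{3 + 4} + 3 = \frac{1}{7} \left(-3\right) + 3 = - \frac{3}{7} + 3 = \frac{18}{7} \approx 2.5714$)
$m = - \frac{49}{9}$ ($m = - \frac{14}{\frac{18}{7}} = \left(-14\right) \frac{7}{18} = - \frac{49}{9} \approx -5.4444$)
$\left(- \frac{4}{-11} + \left(g - -6\right)\right) m = \left(- \frac{4}{-11} + \left(1 - -6\right)\right) \left(- \frac{49}{9}\right) = \left(\left(-4\right) \left(- \frac{1}{11}\right) + \left(1 + 6\right)\right) \left(- \frac{49}{9}\right) = \left(\frac{4}{11} + 7\right) \left(- \frac{49}{9}\right) = \frac{81}{11} \left(- \frac{49}{9}\right) = - \frac{441}{11}$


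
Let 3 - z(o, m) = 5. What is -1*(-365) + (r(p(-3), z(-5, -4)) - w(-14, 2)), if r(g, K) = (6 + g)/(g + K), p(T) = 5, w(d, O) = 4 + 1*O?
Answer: 1088/3 ≈ 362.67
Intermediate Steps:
w(d, O) = 4 + O
z(o, m) = -2 (z(o, m) = 3 - 1*5 = 3 - 5 = -2)
r(g, K) = (6 + g)/(K + g)
-1*(-365) + (r(p(-3), z(-5, -4)) - w(-14, 2)) = -1*(-365) + ((6 + 5)/(-2 + 5) - (4 + 2)) = 365 + (11/3 - 1*6) = 365 + ((⅓)*11 - 6) = 365 + (11/3 - 6) = 365 - 7/3 = 1088/3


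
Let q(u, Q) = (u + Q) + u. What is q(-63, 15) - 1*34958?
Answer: -35069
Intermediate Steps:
q(u, Q) = Q + 2*u (q(u, Q) = (Q + u) + u = Q + 2*u)
q(-63, 15) - 1*34958 = (15 + 2*(-63)) - 1*34958 = (15 - 126) - 34958 = -111 - 34958 = -35069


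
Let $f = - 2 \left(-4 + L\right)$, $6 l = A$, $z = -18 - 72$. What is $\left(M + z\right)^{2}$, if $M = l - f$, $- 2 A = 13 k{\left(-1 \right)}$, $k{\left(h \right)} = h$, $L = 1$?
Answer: $\frac{1297321}{144} \approx 9009.2$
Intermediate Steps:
$z = -90$
$A = \frac{13}{2}$ ($A = - \frac{13 \left(-1\right)}{2} = \left(- \frac{1}{2}\right) \left(-13\right) = \frac{13}{2} \approx 6.5$)
$l = \frac{13}{12}$ ($l = \frac{1}{6} \cdot \frac{13}{2} = \frac{13}{12} \approx 1.0833$)
$f = 6$ ($f = - 2 \left(-4 + 1\right) = \left(-2\right) \left(-3\right) = 6$)
$M = - \frac{59}{12}$ ($M = \frac{13}{12} - 6 = - \frac{59}{12} \approx -4.9167$)
$\left(M + z\right)^{2} = \left(- \frac{59}{12} - 90\right)^{2} = \left(- \frac{1139}{12}\right)^{2} = \frac{1297321}{144}$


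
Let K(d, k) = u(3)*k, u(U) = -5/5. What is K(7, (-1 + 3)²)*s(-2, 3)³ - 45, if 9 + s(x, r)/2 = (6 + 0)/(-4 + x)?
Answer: 31955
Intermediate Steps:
u(U) = -1 (u(U) = -5*⅕ = -1)
s(x, r) = -18 + 12/(-4 + x) (s(x, r) = -18 + 2*((6 + 0)/(-4 + x)) = -18 + 2*(6/(-4 + x)) = -18 + 12/(-4 + x))
K(d, k) = -k
K(7, (-1 + 3)²)*s(-2, 3)³ - 45 = (-(-1 + 3)²)*(6*(14 - 3*(-2))/(-4 - 2))³ - 45 = (-1*2²)*(6*(14 + 6)/(-6))³ - 45 = (-1*4)*(6*(-⅙)*20)³ - 45 = -4*(-20)³ - 45 = -4*(-8000) - 45 = 32000 - 45 = 31955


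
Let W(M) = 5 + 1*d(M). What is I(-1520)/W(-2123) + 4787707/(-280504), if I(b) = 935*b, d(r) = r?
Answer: 194255960687/297053736 ≈ 653.94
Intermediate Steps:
W(M) = 5 + M (W(M) = 5 + 1*M = 5 + M)
I(-1520)/W(-2123) + 4787707/(-280504) = (935*(-1520))/(5 - 2123) + 4787707/(-280504) = -1421200/(-2118) + 4787707*(-1/280504) = -1421200*(-1/2118) - 4787707/280504 = 710600/1059 - 4787707/280504 = 194255960687/297053736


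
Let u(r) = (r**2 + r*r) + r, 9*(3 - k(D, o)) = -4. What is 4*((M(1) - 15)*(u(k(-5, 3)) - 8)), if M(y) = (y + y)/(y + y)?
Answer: -86968/81 ≈ -1073.7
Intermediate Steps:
k(D, o) = 31/9 (k(D, o) = 3 - 1/9*(-4) = 3 + 4/9 = 31/9)
u(r) = r + 2*r**2 (u(r) = (r**2 + r**2) + r = 2*r**2 + r = r + 2*r**2)
M(y) = 1 (M(y) = (2*y)/((2*y)) = (2*y)*(1/(2*y)) = 1)
4*((M(1) - 15)*(u(k(-5, 3)) - 8)) = 4*((1 - 15)*(31*(1 + 2*(31/9))/9 - 8)) = 4*(-14*(31*(1 + 62/9)/9 - 8)) = 4*(-14*((31/9)*(71/9) - 8)) = 4*(-14*(2201/81 - 8)) = 4*(-14*1553/81) = 4*(-21742/81) = -86968/81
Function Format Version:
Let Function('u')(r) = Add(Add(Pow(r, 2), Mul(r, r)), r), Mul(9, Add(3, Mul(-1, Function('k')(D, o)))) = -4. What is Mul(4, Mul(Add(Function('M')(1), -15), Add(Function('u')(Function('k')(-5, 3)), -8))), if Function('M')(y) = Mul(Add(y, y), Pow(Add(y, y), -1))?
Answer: Rational(-86968, 81) ≈ -1073.7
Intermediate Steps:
Function('k')(D, o) = Rational(31, 9) (Function('k')(D, o) = Add(3, Mul(Rational(-1, 9), -4)) = Add(3, Rational(4, 9)) = Rational(31, 9))
Function('u')(r) = Add(r, Mul(2, Pow(r, 2))) (Function('u')(r) = Add(Add(Pow(r, 2), Pow(r, 2)), r) = Add(Mul(2, Pow(r, 2)), r) = Add(r, Mul(2, Pow(r, 2))))
Function('M')(y) = 1 (Function('M')(y) = Mul(Mul(2, y), Pow(Mul(2, y), -1)) = Mul(Mul(2, y), Mul(Rational(1, 2), Pow(y, -1))) = 1)
Mul(4, Mul(Add(Function('M')(1), -15), Add(Function('u')(Function('k')(-5, 3)), -8))) = Mul(4, Mul(Add(1, -15), Add(Mul(Rational(31, 9), Add(1, Mul(2, Rational(31, 9)))), -8))) = Mul(4, Mul(-14, Add(Mul(Rational(31, 9), Add(1, Rational(62, 9))), -8))) = Mul(4, Mul(-14, Add(Mul(Rational(31, 9), Rational(71, 9)), -8))) = Mul(4, Mul(-14, Add(Rational(2201, 81), -8))) = Mul(4, Mul(-14, Rational(1553, 81))) = Mul(4, Rational(-21742, 81)) = Rational(-86968, 81)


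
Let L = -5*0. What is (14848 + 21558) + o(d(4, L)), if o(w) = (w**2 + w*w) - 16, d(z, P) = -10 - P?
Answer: 36590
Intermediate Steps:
L = 0
o(w) = -16 + 2*w**2 (o(w) = (w**2 + w**2) - 16 = 2*w**2 - 16 = -16 + 2*w**2)
(14848 + 21558) + o(d(4, L)) = (14848 + 21558) + (-16 + 2*(-10 - 1*0)**2) = 36406 + (-16 + 2*(-10 + 0)**2) = 36406 + (-16 + 2*(-10)**2) = 36406 + (-16 + 2*100) = 36406 + (-16 + 200) = 36406 + 184 = 36590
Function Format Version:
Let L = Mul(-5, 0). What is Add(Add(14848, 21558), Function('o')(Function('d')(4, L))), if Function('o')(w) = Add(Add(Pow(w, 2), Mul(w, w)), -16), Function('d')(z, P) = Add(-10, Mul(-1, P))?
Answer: 36590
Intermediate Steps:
L = 0
Function('o')(w) = Add(-16, Mul(2, Pow(w, 2))) (Function('o')(w) = Add(Add(Pow(w, 2), Pow(w, 2)), -16) = Add(Mul(2, Pow(w, 2)), -16) = Add(-16, Mul(2, Pow(w, 2))))
Add(Add(14848, 21558), Function('o')(Function('d')(4, L))) = Add(Add(14848, 21558), Add(-16, Mul(2, Pow(Add(-10, Mul(-1, 0)), 2)))) = Add(36406, Add(-16, Mul(2, Pow(Add(-10, 0), 2)))) = Add(36406, Add(-16, Mul(2, Pow(-10, 2)))) = Add(36406, Add(-16, Mul(2, 100))) = Add(36406, Add(-16, 200)) = Add(36406, 184) = 36590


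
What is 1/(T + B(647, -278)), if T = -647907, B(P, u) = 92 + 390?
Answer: -1/647425 ≈ -1.5446e-6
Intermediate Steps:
B(P, u) = 482
1/(T + B(647, -278)) = 1/(-647907 + 482) = 1/(-647425) = -1/647425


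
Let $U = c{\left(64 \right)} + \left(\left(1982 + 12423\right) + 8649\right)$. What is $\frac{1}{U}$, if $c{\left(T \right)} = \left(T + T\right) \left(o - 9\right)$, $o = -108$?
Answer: $\frac{1}{8078} \approx 0.00012379$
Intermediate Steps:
$c{\left(T \right)} = - 234 T$ ($c{\left(T \right)} = \left(T + T\right) \left(-108 - 9\right) = 2 T \left(-117\right) = - 234 T$)
$U = 8078$ ($U = \left(-234\right) 64 + \left(\left(1982 + 12423\right) + 8649\right) = -14976 + \left(14405 + 8649\right) = -14976 + 23054 = 8078$)
$\frac{1}{U} = \frac{1}{8078}$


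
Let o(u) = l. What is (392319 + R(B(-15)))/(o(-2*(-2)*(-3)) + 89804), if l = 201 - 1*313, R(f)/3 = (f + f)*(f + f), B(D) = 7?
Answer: 392907/89692 ≈ 4.3806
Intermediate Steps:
R(f) = 12*f² (R(f) = 3*((f + f)*(f + f)) = 3*((2*f)*(2*f)) = 3*(4*f²) = 12*f²)
l = -112 (l = 201 - 313 = -112)
o(u) = -112
(392319 + R(B(-15)))/(o(-2*(-2)*(-3)) + 89804) = (392319 + 12*7²)/(-112 + 89804) = (392319 + 12*49)/89692 = (392319 + 588)*(1/89692) = 392907*(1/89692) = 392907/89692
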